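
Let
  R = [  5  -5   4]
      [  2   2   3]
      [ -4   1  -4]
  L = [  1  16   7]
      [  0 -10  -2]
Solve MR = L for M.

R is on the right of M, so right-multiply by R⁻¹: M = LR⁻¹.
det R = 5, so R⁻¹ = [[-11/5, -16/5, -23/5], [-4/5, -4/5, -7/5], [2, 3, 4]].
M = LR⁻¹ = [[1, 16, 7], [0, -10, -2]] · [[-11/5, -16/5, -23/5], [-4/5, -4/5, -7/5], [2, 3, 4]] = [[-1, 5, 1], [4, 2, 6]].

M = [[-1, 5, 1], [4, 2, 6]]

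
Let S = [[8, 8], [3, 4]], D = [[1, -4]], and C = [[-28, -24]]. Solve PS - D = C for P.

P = [[-3, -1]]

PS = C + D = [[-27, -28]].
Since S sits to the right of P, P = (C + D)S⁻¹.
det S = 8, so S⁻¹ = [[1/2, -1], [-3/8, 1]].
P = (C + D)S⁻¹ = [[-3, -1]].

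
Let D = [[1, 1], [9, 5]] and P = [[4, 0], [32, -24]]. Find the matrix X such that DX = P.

Left-multiplying both sides by D⁻¹ gives X = D⁻¹P.
det D = -4; the adjugate gives D⁻¹ = [[-5/4, 1/4], [9/4, -1/4]].
X = D⁻¹P = [[-5/4, 1/4], [9/4, -1/4]] · [[4, 0], [32, -24]] = [[3, -6], [1, 6]].

X = [[3, -6], [1, 6]]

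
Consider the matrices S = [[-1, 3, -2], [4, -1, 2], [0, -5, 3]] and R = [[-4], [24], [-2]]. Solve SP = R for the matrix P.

Left-multiplying both sides by S⁻¹ gives P = S⁻¹R.
S has determinant -3; S⁻¹ = [[-7/3, -1/3, -4/3], [4, 1, 2], [20/3, 5/3, 11/3]].
P = S⁻¹R = [[-7/3, -1/3, -4/3], [4, 1, 2], [20/3, 5/3, 11/3]] · [[-4], [24], [-2]] = [[4], [4], [6]].

P = [[4], [4], [6]]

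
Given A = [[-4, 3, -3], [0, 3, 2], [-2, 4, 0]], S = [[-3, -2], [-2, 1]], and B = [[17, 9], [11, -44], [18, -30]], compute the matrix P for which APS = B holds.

P = [[-1, 1], [1, -4], [4, -5]]

Left-multiply by A⁻¹ and right-multiply by S⁻¹: P = A⁻¹BS⁻¹.
A has determinant 2; A⁻¹ = [[-4, -6, 15/2], [-2, -3, 4], [3, 5, -6]].
det S = -7; the adjugate gives S⁻¹ = [[-1/7, -2/7], [-2/7, 3/7]].
A⁻¹B = [[1, 3], [5, -6], [-2, -13]].
P = (A⁻¹B)S⁻¹ = [[-1, 1], [1, -4], [4, -5]].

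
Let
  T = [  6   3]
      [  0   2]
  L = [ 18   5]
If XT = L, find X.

Since T sits to the right of X, X = LT⁻¹.
T has determinant 12; T⁻¹ = [[1/6, -1/4], [0, 1/2]].
X = LT⁻¹ = [[18, 5]] · [[1/6, -1/4], [0, 1/2]] = [[3, -2]].

X = [[3, -2]]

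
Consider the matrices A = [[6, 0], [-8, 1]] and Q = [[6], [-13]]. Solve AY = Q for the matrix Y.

Left-multiplying both sides by A⁻¹ gives Y = A⁻¹Q.
det A = 6, so A⁻¹ = [[1/6, 0], [4/3, 1]].
Y = A⁻¹Q = [[1/6, 0], [4/3, 1]] · [[6], [-13]] = [[1], [-5]].

Y = [[1], [-5]]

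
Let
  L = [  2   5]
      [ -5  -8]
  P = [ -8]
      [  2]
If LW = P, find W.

Since L multiplies W on the left, W = L⁻¹P.
det L = 9, so L⁻¹ = [[-8/9, -5/9], [5/9, 2/9]].
W = L⁻¹P = [[-8/9, -5/9], [5/9, 2/9]] · [[-8], [2]] = [[6], [-4]].

W = [[6], [-4]]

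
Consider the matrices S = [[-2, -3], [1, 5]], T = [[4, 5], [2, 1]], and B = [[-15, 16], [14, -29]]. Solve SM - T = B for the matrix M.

SM = B + T = [[-11, 21], [16, -28]].
S is on the left of M, so left-multiply by S⁻¹: M = S⁻¹(B + T).
det S = -7, so S⁻¹ = [[-5/7, -3/7], [1/7, 2/7]].
M = S⁻¹(B + T) = [[1, -3], [3, -5]].

M = [[1, -3], [3, -5]]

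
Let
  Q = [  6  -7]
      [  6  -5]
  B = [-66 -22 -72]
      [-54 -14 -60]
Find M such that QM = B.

Left-multiplying both sides by Q⁻¹ gives M = Q⁻¹B.
det Q = 12; the adjugate gives Q⁻¹ = [[-5/12, 7/12], [-1/2, 1/2]].
M = Q⁻¹B = [[-5/12, 7/12], [-1/2, 1/2]] · [[-66, -22, -72], [-54, -14, -60]] = [[-4, 1, -5], [6, 4, 6]].

M = [[-4, 1, -5], [6, 4, 6]]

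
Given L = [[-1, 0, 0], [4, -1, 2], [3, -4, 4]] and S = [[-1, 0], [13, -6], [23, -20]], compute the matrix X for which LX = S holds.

L is on the left of X, so left-multiply by L⁻¹: X = L⁻¹S.
det L = -4; the adjugate gives L⁻¹ = [[-1, 0, 0], [5/2, 1, -1/2], [13/4, 1, -1/4]].
X = L⁻¹S = [[-1, 0, 0], [5/2, 1, -1/2], [13/4, 1, -1/4]] · [[-1, 0], [13, -6], [23, -20]] = [[1, 0], [-1, 4], [4, -1]].

X = [[1, 0], [-1, 4], [4, -1]]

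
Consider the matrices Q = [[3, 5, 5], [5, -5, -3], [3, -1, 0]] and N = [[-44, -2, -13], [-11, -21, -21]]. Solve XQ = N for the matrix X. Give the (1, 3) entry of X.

-3

Since Q sits to the right of X, X = NQ⁻¹.
det Q = -4; the adjugate gives Q⁻¹ = [[3/4, 5/4, -5/2], [9/4, 15/4, -17/2], [-5/2, -9/2, 10]].
X = NQ⁻¹ = [[-44, -2, -13], [-11, -21, -21]] · [[3/4, 5/4, -5/2], [9/4, 15/4, -17/2], [-5/2, -9/2, 10]] = [[-5, -4, -3], [-3, 2, -4]].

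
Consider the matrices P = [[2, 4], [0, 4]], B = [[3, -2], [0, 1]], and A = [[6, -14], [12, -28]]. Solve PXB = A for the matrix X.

X = [[-1, 5], [1, -5]]

Isolating X: multiply by P⁻¹ from the left and B⁻¹ from the right, so X = P⁻¹AB⁻¹.
det P = 8, so P⁻¹ = [[1/2, -1/2], [0, 1/4]].
B has determinant 3; B⁻¹ = [[1/3, 2/3], [0, 1]].
P⁻¹A = [[-3, 7], [3, -7]].
X = (P⁻¹A)B⁻¹ = [[-1, 5], [1, -5]].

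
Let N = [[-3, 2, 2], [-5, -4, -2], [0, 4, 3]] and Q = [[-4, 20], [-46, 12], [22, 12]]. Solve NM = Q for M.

Since N multiplies M on the left, M = N⁻¹Q.
det N = 2, so N⁻¹ = [[-2, 1, 2], [15/2, -9/2, -8], [-10, 6, 11]].
M = N⁻¹Q = [[-2, 1, 2], [15/2, -9/2, -8], [-10, 6, 11]] · [[-4, 20], [-46, 12], [22, 12]] = [[6, -4], [1, 0], [6, 4]].

M = [[6, -4], [1, 0], [6, 4]]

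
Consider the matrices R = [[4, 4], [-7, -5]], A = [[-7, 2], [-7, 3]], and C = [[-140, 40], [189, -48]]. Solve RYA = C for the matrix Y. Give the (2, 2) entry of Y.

3

Isolating Y: multiply by R⁻¹ from the left and A⁻¹ from the right, so Y = R⁻¹CA⁻¹.
R has determinant 8; R⁻¹ = [[-5/8, -1/2], [7/8, 1/2]].
det A = -7; the adjugate gives A⁻¹ = [[-3/7, 2/7], [-1, 1]].
R⁻¹C = [[-7, -1], [-28, 11]].
Y = (R⁻¹C)A⁻¹ = [[4, -3], [1, 3]].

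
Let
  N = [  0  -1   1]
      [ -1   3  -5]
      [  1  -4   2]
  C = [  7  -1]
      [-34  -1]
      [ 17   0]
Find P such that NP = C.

P = [[1, 4], [-1, 1], [6, 0]]

Since N multiplies P on the left, P = N⁻¹C.
det N = 4; the adjugate gives N⁻¹ = [[-7/2, -1/2, 1/2], [-3/4, -1/4, -1/4], [1/4, -1/4, -1/4]].
P = N⁻¹C = [[-7/2, -1/2, 1/2], [-3/4, -1/4, -1/4], [1/4, -1/4, -1/4]] · [[7, -1], [-34, -1], [17, 0]] = [[1, 4], [-1, 1], [6, 0]].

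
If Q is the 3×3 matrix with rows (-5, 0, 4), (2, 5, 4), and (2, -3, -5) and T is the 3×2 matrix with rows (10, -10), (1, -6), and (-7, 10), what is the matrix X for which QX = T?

X = [[-2, 2], [1, -2], [0, 0]]

Left-multiplying both sides by Q⁻¹ gives X = Q⁻¹T.
det Q = 1; the adjugate gives Q⁻¹ = [[-13, -12, -20], [18, 17, 28], [-16, -15, -25]].
X = Q⁻¹T = [[-13, -12, -20], [18, 17, 28], [-16, -15, -25]] · [[10, -10], [1, -6], [-7, 10]] = [[-2, 2], [1, -2], [0, 0]].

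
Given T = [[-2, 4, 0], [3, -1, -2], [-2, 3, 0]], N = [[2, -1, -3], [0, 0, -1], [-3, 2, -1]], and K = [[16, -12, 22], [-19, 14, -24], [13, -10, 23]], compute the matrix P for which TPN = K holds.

P = [[2, 5, 2], [0, 2, -1], [1, 5, -1]]

Left-multiply by T⁻¹ and right-multiply by N⁻¹: P = T⁻¹KN⁻¹.
det T = 4, so T⁻¹ = [[3/2, 0, -2], [1, 0, -1], [7/4, -1/2, -5/2]].
det N = 1; the adjugate gives N⁻¹ = [[2, -7, 1], [3, -11, 2], [0, -1, 0]].
T⁻¹K = [[-2, 2, -13], [3, -2, -1], [5, -3, -7]].
P = (T⁻¹K)N⁻¹ = [[2, 5, 2], [0, 2, -1], [1, 5, -1]].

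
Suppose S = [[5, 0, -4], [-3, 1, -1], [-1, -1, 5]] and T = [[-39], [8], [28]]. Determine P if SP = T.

Left-multiplying both sides by S⁻¹ gives P = S⁻¹T.
S has determinant 4; S⁻¹ = [[1, 1, 1], [4, 21/4, 17/4], [1, 5/4, 5/4]].
P = S⁻¹T = [[1, 1, 1], [4, 21/4, 17/4], [1, 5/4, 5/4]] · [[-39], [8], [28]] = [[-3], [5], [6]].

P = [[-3], [5], [6]]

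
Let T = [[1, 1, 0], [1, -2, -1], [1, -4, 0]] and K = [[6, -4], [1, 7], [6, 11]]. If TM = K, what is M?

Left-multiplying both sides by T⁻¹ gives M = T⁻¹K.
det T = -5; the adjugate gives T⁻¹ = [[4/5, 0, 1/5], [1/5, 0, -1/5], [2/5, -1, 3/5]].
M = T⁻¹K = [[4/5, 0, 1/5], [1/5, 0, -1/5], [2/5, -1, 3/5]] · [[6, -4], [1, 7], [6, 11]] = [[6, -1], [0, -3], [5, -2]].

M = [[6, -1], [0, -3], [5, -2]]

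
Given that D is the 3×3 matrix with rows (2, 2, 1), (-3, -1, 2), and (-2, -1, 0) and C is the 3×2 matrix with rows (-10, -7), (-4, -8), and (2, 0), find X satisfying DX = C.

Left-multiplying both sides by D⁻¹ gives X = D⁻¹C.
det D = -3; the adjugate gives D⁻¹ = [[-2/3, 1/3, -5/3], [4/3, -2/3, 7/3], [-1/3, 2/3, -4/3]].
X = D⁻¹C = [[-2/3, 1/3, -5/3], [4/3, -2/3, 7/3], [-1/3, 2/3, -4/3]] · [[-10, -7], [-4, -8], [2, 0]] = [[2, 2], [-6, -4], [-2, -3]].

X = [[2, 2], [-6, -4], [-2, -3]]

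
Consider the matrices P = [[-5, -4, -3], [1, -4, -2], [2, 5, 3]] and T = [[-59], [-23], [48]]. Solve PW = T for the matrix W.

Left-multiplying both sides by P⁻¹ gives W = P⁻¹T.
det P = -1, so P⁻¹ = [[2, 3, 4], [7, 9, 13], [-13, -17, -24]].
W = P⁻¹T = [[2, 3, 4], [7, 9, 13], [-13, -17, -24]] · [[-59], [-23], [48]] = [[5], [4], [6]].

W = [[5], [4], [6]]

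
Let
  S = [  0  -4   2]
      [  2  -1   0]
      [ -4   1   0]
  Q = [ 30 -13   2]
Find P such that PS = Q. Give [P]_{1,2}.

Right-multiplying both sides by S⁻¹ gives P = QS⁻¹.
S has determinant -4; S⁻¹ = [[0, -1/2, -1/2], [0, -2, -1], [1/2, -4, -2]].
P = QS⁻¹ = [[30, -13, 2]] · [[0, -1/2, -1/2], [0, -2, -1], [1/2, -4, -2]] = [[1, 3, -6]].

3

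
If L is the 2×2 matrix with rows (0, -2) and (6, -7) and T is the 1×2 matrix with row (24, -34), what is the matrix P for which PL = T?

P = [[3, 4]]

L is on the right of P, so right-multiply by L⁻¹: P = TL⁻¹.
L has determinant 12; L⁻¹ = [[-7/12, 1/6], [-1/2, 0]].
P = TL⁻¹ = [[24, -34]] · [[-7/12, 1/6], [-1/2, 0]] = [[3, 4]].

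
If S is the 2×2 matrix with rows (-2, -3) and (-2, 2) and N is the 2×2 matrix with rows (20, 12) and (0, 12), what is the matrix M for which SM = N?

S is on the left of M, so left-multiply by S⁻¹: M = S⁻¹N.
det S = -10; the adjugate gives S⁻¹ = [[-1/5, -3/10], [-1/5, 1/5]].
M = S⁻¹N = [[-1/5, -3/10], [-1/5, 1/5]] · [[20, 12], [0, 12]] = [[-4, -6], [-4, 0]].

M = [[-4, -6], [-4, 0]]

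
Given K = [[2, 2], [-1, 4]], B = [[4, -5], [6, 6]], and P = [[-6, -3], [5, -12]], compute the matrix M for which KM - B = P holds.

KM = P + B = [[-2, -8], [11, -6]].
Left-multiplying both sides by K⁻¹ gives M = K⁻¹(P + B).
det K = 10; the adjugate gives K⁻¹ = [[2/5, -1/5], [1/10, 1/5]].
M = K⁻¹(P + B) = [[-3, -2], [2, -2]].

M = [[-3, -2], [2, -2]]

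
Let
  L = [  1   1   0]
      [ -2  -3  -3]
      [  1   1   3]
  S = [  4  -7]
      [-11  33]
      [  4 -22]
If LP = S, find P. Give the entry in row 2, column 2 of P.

L is on the left of P, so left-multiply by L⁻¹: P = L⁻¹S.
det L = -3; the adjugate gives L⁻¹ = [[2, 1, 1], [-1, -1, -1], [-1/3, 0, 1/3]].
P = L⁻¹S = [[2, 1, 1], [-1, -1, -1], [-1/3, 0, 1/3]] · [[4, -7], [-11, 33], [4, -22]] = [[1, -3], [3, -4], [0, -5]].

-4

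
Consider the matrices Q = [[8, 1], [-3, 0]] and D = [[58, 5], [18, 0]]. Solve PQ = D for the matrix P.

Since Q sits to the right of P, P = DQ⁻¹.
det Q = 3; the adjugate gives Q⁻¹ = [[0, -1/3], [1, 8/3]].
P = DQ⁻¹ = [[58, 5], [18, 0]] · [[0, -1/3], [1, 8/3]] = [[5, -6], [0, -6]].

P = [[5, -6], [0, -6]]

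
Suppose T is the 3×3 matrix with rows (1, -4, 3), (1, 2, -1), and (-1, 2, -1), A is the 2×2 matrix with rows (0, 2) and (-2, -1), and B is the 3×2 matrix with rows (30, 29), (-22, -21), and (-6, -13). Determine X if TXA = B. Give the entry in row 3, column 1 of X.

Left-multiply by T⁻¹ and right-multiply by A⁻¹: X = T⁻¹BA⁻¹.
det T = 4, so T⁻¹ = [[0, 1/2, -1/2], [1/2, 1/2, 1], [1, 1/2, 3/2]].
det A = 4; the adjugate gives A⁻¹ = [[-1/4, -1/2], [1/2, 0]].
T⁻¹B = [[-8, -4], [-2, -9], [10, -1]].
X = (T⁻¹B)A⁻¹ = [[0, 4], [-4, 1], [-3, -5]].

-3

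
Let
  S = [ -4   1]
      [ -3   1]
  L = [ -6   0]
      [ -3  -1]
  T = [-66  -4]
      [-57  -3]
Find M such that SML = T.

M = [[-1, -1], [5, 0]]

M = S⁻¹TL⁻¹ (apply S⁻¹ on the left and L⁻¹ on the right).
S has determinant -1; S⁻¹ = [[-1, 1], [-3, 4]].
det L = 6, so L⁻¹ = [[-1/6, 0], [1/2, -1]].
S⁻¹T = [[9, 1], [-30, 0]].
M = (S⁻¹T)L⁻¹ = [[-1, -1], [5, 0]].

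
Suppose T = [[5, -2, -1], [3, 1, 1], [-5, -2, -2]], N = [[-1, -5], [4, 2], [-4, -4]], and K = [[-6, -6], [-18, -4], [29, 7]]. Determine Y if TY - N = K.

TY = K + N = [[-7, -11], [-14, -2], [25, 3]].
Since T multiplies Y on the left, Y = T⁻¹(K + N).
det T = -1; the adjugate gives T⁻¹ = [[0, 2, 1], [-1, 15, 8], [1, -20, -11]].
Y = T⁻¹(K + N) = [[-3, -1], [-3, 5], [-2, -4]].

Y = [[-3, -1], [-3, 5], [-2, -4]]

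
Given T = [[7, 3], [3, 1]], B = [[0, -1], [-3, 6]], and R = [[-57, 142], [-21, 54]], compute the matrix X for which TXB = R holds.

Isolating X: multiply by T⁻¹ from the left and B⁻¹ from the right, so X = T⁻¹RB⁻¹.
det T = -2, so T⁻¹ = [[-1/2, 3/2], [3/2, -7/2]].
det B = -3; the adjugate gives B⁻¹ = [[-2, -1/3], [-1, 0]].
T⁻¹R = [[-3, 10], [-12, 24]].
X = (T⁻¹R)B⁻¹ = [[-4, 1], [0, 4]].

X = [[-4, 1], [0, 4]]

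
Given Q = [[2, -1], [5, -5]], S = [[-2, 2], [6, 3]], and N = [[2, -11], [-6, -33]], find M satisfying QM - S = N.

QM = N + S = [[0, -9], [0, -30]].
Q is on the left of M, so left-multiply by Q⁻¹: M = Q⁻¹(N + S).
det Q = -5; the adjugate gives Q⁻¹ = [[1, -1/5], [1, -2/5]].
M = Q⁻¹(N + S) = [[0, -3], [0, 3]].

M = [[0, -3], [0, 3]]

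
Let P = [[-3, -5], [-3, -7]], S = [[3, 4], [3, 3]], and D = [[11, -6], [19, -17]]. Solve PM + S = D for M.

PM = D − S = [[8, -10], [16, -20]].
P is on the left of M, so left-multiply by P⁻¹: M = P⁻¹(D − S).
det P = 6, so P⁻¹ = [[-7/6, 5/6], [1/2, -1/2]].
M = P⁻¹(D − S) = [[4, -5], [-4, 5]].

M = [[4, -5], [-4, 5]]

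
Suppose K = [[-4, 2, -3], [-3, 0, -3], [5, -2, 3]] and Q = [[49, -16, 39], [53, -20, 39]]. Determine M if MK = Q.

M = [[-6, -5, 2], [-6, -3, 4]]

K is on the right of M, so right-multiply by K⁻¹: M = QK⁻¹.
det K = -6, so K⁻¹ = [[1, 0, 1], [1, -1/2, 1/2], [-1, -1/3, -1]].
M = QK⁻¹ = [[49, -16, 39], [53, -20, 39]] · [[1, 0, 1], [1, -1/2, 1/2], [-1, -1/3, -1]] = [[-6, -5, 2], [-6, -3, 4]].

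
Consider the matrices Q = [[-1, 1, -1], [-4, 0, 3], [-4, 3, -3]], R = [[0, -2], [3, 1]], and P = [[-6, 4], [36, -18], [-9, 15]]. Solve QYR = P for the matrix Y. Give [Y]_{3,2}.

Isolating Y: multiply by Q⁻¹ from the left and R⁻¹ from the right, so Y = Q⁻¹PR⁻¹.
det Q = -3; the adjugate gives Q⁻¹ = [[3, 0, -1], [8, 1/3, -7/3], [4, 1/3, -4/3]].
det R = 6, so R⁻¹ = [[1/6, 1/3], [-1/2, 0]].
Q⁻¹P = [[-9, -3], [-15, -9], [0, -10]].
Y = (Q⁻¹P)R⁻¹ = [[0, -3], [2, -5], [5, 0]].

0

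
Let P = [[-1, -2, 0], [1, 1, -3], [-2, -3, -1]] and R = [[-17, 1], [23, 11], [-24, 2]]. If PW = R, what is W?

Since P multiplies W on the left, W = P⁻¹R.
P has determinant -4; P⁻¹ = [[5/2, 1/2, -3/2], [-7/4, -1/4, 3/4], [1/4, -1/4, -1/4]].
W = P⁻¹R = [[5/2, 1/2, -3/2], [-7/4, -1/4, 3/4], [1/4, -1/4, -1/4]] · [[-17, 1], [23, 11], [-24, 2]] = [[5, 5], [6, -3], [-4, -3]].

W = [[5, 5], [6, -3], [-4, -3]]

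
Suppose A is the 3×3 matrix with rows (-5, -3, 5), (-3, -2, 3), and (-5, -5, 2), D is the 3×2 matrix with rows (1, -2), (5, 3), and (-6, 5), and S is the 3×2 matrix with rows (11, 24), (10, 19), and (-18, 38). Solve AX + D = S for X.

AX = S − D = [[10, 26], [5, 16], [-12, 33]].
Since A multiplies X on the left, X = A⁻¹(S − D).
det A = -3, so A⁻¹ = [[-11/3, 19/3, -1/3], [3, -5, 0], [-5/3, 10/3, -1/3]].
X = A⁻¹(S − D) = [[-1, -5], [5, -2], [4, -1]].

X = [[-1, -5], [5, -2], [4, -1]]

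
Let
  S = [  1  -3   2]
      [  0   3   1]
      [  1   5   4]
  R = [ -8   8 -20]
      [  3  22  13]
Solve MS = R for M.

Since S sits to the right of M, M = RS⁻¹.
S has determinant -2; S⁻¹ = [[-7/2, -11, 9/2], [-1/2, -1, 1/2], [3/2, 4, -3/2]].
M = RS⁻¹ = [[-8, 8, -20], [3, 22, 13]] · [[-7/2, -11, 9/2], [-1/2, -1, 1/2], [3/2, 4, -3/2]] = [[-6, 0, -2], [-2, -3, 5]].

M = [[-6, 0, -2], [-2, -3, 5]]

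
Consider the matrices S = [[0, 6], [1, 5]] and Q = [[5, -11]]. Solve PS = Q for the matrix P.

P = [[-6, 5]]

S is on the right of P, so right-multiply by S⁻¹: P = QS⁻¹.
det S = -6, so S⁻¹ = [[-5/6, 1], [1/6, 0]].
P = QS⁻¹ = [[5, -11]] · [[-5/6, 1], [1/6, 0]] = [[-6, 5]].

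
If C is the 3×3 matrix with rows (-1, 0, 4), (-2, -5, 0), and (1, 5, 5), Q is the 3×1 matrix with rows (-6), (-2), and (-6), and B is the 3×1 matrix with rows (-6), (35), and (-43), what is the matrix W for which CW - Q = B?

CW = B + Q = [[-12], [33], [-49]].
Left-multiplying both sides by C⁻¹ gives W = C⁻¹(B + Q).
det C = 5; the adjugate gives C⁻¹ = [[-5, 4, 4], [2, -9/5, -8/5], [-1, 1, 1]].
W = C⁻¹(B + Q) = [[-4], [-5], [-4]].

W = [[-4], [-5], [-4]]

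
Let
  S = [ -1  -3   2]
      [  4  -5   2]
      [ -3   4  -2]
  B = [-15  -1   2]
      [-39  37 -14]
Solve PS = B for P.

S is on the right of P, so right-multiply by S⁻¹: P = BS⁻¹.
det S = -6; the adjugate gives S⁻¹ = [[-1/3, -1/3, -2/3], [-1/3, -4/3, -5/3], [-1/6, -13/6, -17/6]].
P = BS⁻¹ = [[-15, -1, 2], [-39, 37, -14]] · [[-1/3, -1/3, -2/3], [-1/3, -4/3, -5/3], [-1/6, -13/6, -17/6]] = [[5, 2, 6], [3, -6, 4]].

P = [[5, 2, 6], [3, -6, 4]]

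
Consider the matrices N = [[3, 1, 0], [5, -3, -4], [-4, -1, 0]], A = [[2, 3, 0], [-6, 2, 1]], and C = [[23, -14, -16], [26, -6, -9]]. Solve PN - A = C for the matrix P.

P = [[-1, 4, -2], [-2, 2, -4]]

PN = C + A = [[25, -11, -16], [20, -4, -8]].
Since N sits to the right of P, P = (C + A)N⁻¹.
det N = 4, so N⁻¹ = [[-1, 0, -1], [4, 0, 3], [-17/4, -1/4, -7/2]].
P = (C + A)N⁻¹ = [[-1, 4, -2], [-2, 2, -4]].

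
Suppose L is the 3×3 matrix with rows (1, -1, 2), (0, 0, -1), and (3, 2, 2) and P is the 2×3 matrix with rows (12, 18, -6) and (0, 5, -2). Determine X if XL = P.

X = [[-6, 6, 6], [-3, -2, 1]]

Right-multiplying both sides by L⁻¹ gives X = PL⁻¹.
det L = 5, so L⁻¹ = [[2/5, 6/5, 1/5], [-3/5, -4/5, 1/5], [0, -1, 0]].
X = PL⁻¹ = [[12, 18, -6], [0, 5, -2]] · [[2/5, 6/5, 1/5], [-3/5, -4/5, 1/5], [0, -1, 0]] = [[-6, 6, 6], [-3, -2, 1]].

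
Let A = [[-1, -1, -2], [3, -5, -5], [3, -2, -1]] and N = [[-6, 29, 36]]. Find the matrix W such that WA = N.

A is on the right of W, so right-multiply by A⁻¹: W = NA⁻¹.
det A = -1, so A⁻¹ = [[5, -3, 5], [12, -7, 11], [-9, 5, -8]].
W = NA⁻¹ = [[-6, 29, 36]] · [[5, -3, 5], [12, -7, 11], [-9, 5, -8]] = [[-6, -5, 1]].

W = [[-6, -5, 1]]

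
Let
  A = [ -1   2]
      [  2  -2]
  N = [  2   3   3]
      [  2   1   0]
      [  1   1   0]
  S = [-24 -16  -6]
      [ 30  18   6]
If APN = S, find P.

Isolating P: multiply by A⁻¹ from the left and N⁻¹ from the right, so P = A⁻¹SN⁻¹.
det A = -2; the adjugate gives A⁻¹ = [[1, 1], [1, 1/2]].
N has determinant 3; N⁻¹ = [[0, 1, -1], [0, -1, 2], [1/3, 1/3, -4/3]].
A⁻¹S = [[6, 2, 0], [-9, -7, -3]].
P = (A⁻¹S)N⁻¹ = [[0, 4, -2], [-1, -3, -1]].

P = [[0, 4, -2], [-1, -3, -1]]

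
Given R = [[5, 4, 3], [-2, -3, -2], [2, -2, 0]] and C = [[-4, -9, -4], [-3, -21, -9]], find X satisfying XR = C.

Since R sits to the right of X, X = CR⁻¹.
det R = -6; the adjugate gives R⁻¹ = [[2/3, 1, -1/6], [2/3, 1, -2/3], [-5/3, -3, 7/6]].
X = CR⁻¹ = [[-4, -9, -4], [-3, -21, -9]] · [[2/3, 1, -1/6], [2/3, 1, -2/3], [-5/3, -3, 7/6]] = [[-2, -1, 2], [-1, 3, 4]].

X = [[-2, -1, 2], [-1, 3, 4]]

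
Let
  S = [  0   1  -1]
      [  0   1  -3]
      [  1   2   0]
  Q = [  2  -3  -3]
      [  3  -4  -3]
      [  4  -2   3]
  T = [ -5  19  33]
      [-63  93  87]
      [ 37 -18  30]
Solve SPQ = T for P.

P = S⁻¹TQ⁻¹ (apply S⁻¹ on the left and Q⁻¹ on the right).
det S = -2, so S⁻¹ = [[-3, 1, 1], [3/2, -1/2, 0], [1/2, -1/2, 0]].
Q has determinant -3; Q⁻¹ = [[6, -5, 1], [7, -6, 1], [-10/3, 8/3, -1/3]].
S⁻¹T = [[-11, 18, 18], [24, -18, 6], [29, -37, -27]].
P = (S⁻¹T)Q⁻¹ = [[0, -5, 1], [-2, 4, 4], [5, 5, 1]].

P = [[0, -5, 1], [-2, 4, 4], [5, 5, 1]]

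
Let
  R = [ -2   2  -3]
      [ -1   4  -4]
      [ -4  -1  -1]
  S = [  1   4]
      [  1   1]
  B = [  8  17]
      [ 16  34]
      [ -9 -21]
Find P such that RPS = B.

Isolating P: multiply by R⁻¹ from the left and S⁻¹ from the right, so P = R⁻¹BS⁻¹.
det R = -5, so R⁻¹ = [[8/5, -1, -4/5], [-3, 2, 1], [-17/5, 2, 6/5]].
S has determinant -3; S⁻¹ = [[-1/3, 4/3], [1/3, -1/3]].
R⁻¹B = [[4, 10], [-1, -4], [-6, -15]].
P = (R⁻¹B)S⁻¹ = [[2, 2], [-1, 0], [-3, -3]].

P = [[2, 2], [-1, 0], [-3, -3]]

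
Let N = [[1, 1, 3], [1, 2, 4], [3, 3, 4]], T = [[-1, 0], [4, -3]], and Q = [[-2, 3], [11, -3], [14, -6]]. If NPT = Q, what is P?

P = [[3, -1], [-5, 3], [0, -1]]

Isolating P: multiply by N⁻¹ from the left and T⁻¹ from the right, so P = N⁻¹QT⁻¹.
det N = -5; the adjugate gives N⁻¹ = [[4/5, -1, 2/5], [-8/5, 1, 1/5], [3/5, 0, -1/5]].
T has determinant 3; T⁻¹ = [[-1, 0], [-4/3, -1/3]].
N⁻¹Q = [[-7, 3], [17, -9], [-4, 3]].
P = (N⁻¹Q)T⁻¹ = [[3, -1], [-5, 3], [0, -1]].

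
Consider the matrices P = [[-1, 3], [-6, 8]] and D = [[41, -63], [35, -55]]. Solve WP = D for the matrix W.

P is on the right of W, so right-multiply by P⁻¹: W = DP⁻¹.
P has determinant 10; P⁻¹ = [[4/5, -3/10], [3/5, -1/10]].
W = DP⁻¹ = [[41, -63], [35, -55]] · [[4/5, -3/10], [3/5, -1/10]] = [[-5, -6], [-5, -5]].

W = [[-5, -6], [-5, -5]]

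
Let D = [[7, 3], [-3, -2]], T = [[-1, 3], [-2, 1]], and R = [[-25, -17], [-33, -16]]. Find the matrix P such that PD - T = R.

P = [[-2, 4], [-5, 0]]

PD = R + T = [[-26, -14], [-35, -15]].
Right-multiplying both sides by D⁻¹ gives P = (R + T)D⁻¹.
det D = -5; the adjugate gives D⁻¹ = [[2/5, 3/5], [-3/5, -7/5]].
P = (R + T)D⁻¹ = [[-2, 4], [-5, 0]].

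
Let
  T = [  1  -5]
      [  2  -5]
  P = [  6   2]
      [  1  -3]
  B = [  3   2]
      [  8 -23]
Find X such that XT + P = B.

XT = B − P = [[-3, 0], [7, -20]].
T is on the right of X, so right-multiply by T⁻¹: X = (B − P)T⁻¹.
T has determinant 5; T⁻¹ = [[-1, 1], [-2/5, 1/5]].
X = (B − P)T⁻¹ = [[3, -3], [1, 3]].

X = [[3, -3], [1, 3]]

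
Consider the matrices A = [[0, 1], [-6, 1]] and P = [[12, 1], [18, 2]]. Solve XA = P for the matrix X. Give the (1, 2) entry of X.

-2

Since A sits to the right of X, X = PA⁻¹.
det A = 6, so A⁻¹ = [[1/6, -1/6], [1, 0]].
X = PA⁻¹ = [[12, 1], [18, 2]] · [[1/6, -1/6], [1, 0]] = [[3, -2], [5, -3]].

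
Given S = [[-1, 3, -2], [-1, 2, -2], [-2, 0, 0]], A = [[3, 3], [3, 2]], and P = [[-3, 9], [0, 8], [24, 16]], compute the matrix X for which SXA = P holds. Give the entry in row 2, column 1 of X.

Isolating X: multiply by S⁻¹ from the left and A⁻¹ from the right, so X = S⁻¹PA⁻¹.
det S = 4, so S⁻¹ = [[0, 0, -1/2], [1, -1, 0], [1, -3/2, 1/4]].
det A = -3, so A⁻¹ = [[-2/3, 1], [1, -1]].
S⁻¹P = [[-12, -8], [-3, 1], [3, 1]].
X = (S⁻¹P)A⁻¹ = [[0, -4], [3, -4], [-1, 2]].

3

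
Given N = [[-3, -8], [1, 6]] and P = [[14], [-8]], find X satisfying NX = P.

X = [[-2], [-1]]

N is on the left of X, so left-multiply by N⁻¹: X = N⁻¹P.
N has determinant -10; N⁻¹ = [[-3/5, -4/5], [1/10, 3/10]].
X = N⁻¹P = [[-3/5, -4/5], [1/10, 3/10]] · [[14], [-8]] = [[-2], [-1]].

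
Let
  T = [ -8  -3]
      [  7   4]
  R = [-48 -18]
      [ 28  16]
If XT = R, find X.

Right-multiplying both sides by T⁻¹ gives X = RT⁻¹.
T has determinant -11; T⁻¹ = [[-4/11, -3/11], [7/11, 8/11]].
X = RT⁻¹ = [[-48, -18], [28, 16]] · [[-4/11, -3/11], [7/11, 8/11]] = [[6, 0], [0, 4]].

X = [[6, 0], [0, 4]]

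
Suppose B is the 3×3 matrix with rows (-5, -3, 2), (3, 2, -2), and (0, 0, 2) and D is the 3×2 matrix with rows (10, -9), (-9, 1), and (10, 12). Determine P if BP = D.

Left-multiplying both sides by B⁻¹ gives P = B⁻¹D.
det B = -2; the adjugate gives B⁻¹ = [[-2, -3, -1], [3, 5, 2], [0, 0, 1/2]].
P = B⁻¹D = [[-2, -3, -1], [3, 5, 2], [0, 0, 1/2]] · [[10, -9], [-9, 1], [10, 12]] = [[-3, 3], [5, 2], [5, 6]].

P = [[-3, 3], [5, 2], [5, 6]]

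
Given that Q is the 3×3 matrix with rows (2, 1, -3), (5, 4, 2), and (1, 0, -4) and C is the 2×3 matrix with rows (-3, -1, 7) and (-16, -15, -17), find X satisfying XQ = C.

Right-multiplying both sides by Q⁻¹ gives X = CQ⁻¹.
det Q = 2, so Q⁻¹ = [[-8, 2, 7], [11, -5/2, -19/2], [-2, 1/2, 3/2]].
X = CQ⁻¹ = [[-3, -1, 7], [-16, -15, -17]] · [[-8, 2, 7], [11, -5/2, -19/2], [-2, 1/2, 3/2]] = [[-1, 0, -1], [-3, -3, 5]].

X = [[-1, 0, -1], [-3, -3, 5]]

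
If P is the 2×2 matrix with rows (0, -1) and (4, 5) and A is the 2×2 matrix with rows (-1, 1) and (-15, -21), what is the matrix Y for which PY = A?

Y = [[-5, -4], [1, -1]]

Left-multiplying both sides by P⁻¹ gives Y = P⁻¹A.
det P = 4, so P⁻¹ = [[5/4, 1/4], [-1, 0]].
Y = P⁻¹A = [[5/4, 1/4], [-1, 0]] · [[-1, 1], [-15, -21]] = [[-5, -4], [1, -1]].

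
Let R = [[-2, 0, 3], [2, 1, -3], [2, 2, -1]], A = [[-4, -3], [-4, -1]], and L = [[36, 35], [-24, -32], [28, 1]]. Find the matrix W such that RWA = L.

W = R⁻¹LA⁻¹ (apply R⁻¹ on the left and A⁻¹ on the right).
R has determinant -4; R⁻¹ = [[-5/4, -3/2, 3/4], [1, 1, 0], [-1/2, -1, 1/2]].
det A = -8, so A⁻¹ = [[1/8, -3/8], [-1/2, 1/2]].
R⁻¹L = [[12, 5], [12, 3], [20, 15]].
W = (R⁻¹L)A⁻¹ = [[-1, -2], [0, -3], [-5, 0]].

W = [[-1, -2], [0, -3], [-5, 0]]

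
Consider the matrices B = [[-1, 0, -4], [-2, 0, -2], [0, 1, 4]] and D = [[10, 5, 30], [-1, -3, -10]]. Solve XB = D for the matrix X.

Since B sits to the right of X, X = DB⁻¹.
det B = 6, so B⁻¹ = [[1/3, -2/3, 0], [4/3, -2/3, 1], [-1/3, 1/6, 0]].
X = DB⁻¹ = [[10, 5, 30], [-1, -3, -10]] · [[1/3, -2/3, 0], [4/3, -2/3, 1], [-1/3, 1/6, 0]] = [[0, -5, 5], [-1, 1, -3]].

X = [[0, -5, 5], [-1, 1, -3]]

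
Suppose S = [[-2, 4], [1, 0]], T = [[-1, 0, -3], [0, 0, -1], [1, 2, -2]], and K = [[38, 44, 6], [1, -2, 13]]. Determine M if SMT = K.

Left-multiply by S⁻¹ and right-multiply by T⁻¹: M = S⁻¹KT⁻¹.
S has determinant -4; S⁻¹ = [[0, 1], [1/4, 1/2]].
det T = -2, so T⁻¹ = [[-1, 3, 0], [1/2, -5/2, 1/2], [0, -1, 0]].
S⁻¹K = [[1, -2, 13], [10, 10, 8]].
M = (S⁻¹K)T⁻¹ = [[-2, -5, -1], [-5, -3, 5]].

M = [[-2, -5, -1], [-5, -3, 5]]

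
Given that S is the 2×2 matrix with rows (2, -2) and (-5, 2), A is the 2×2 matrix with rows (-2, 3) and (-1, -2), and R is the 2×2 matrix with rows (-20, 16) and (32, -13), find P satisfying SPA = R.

Isolating P: multiply by S⁻¹ from the left and A⁻¹ from the right, so P = S⁻¹RA⁻¹.
S has determinant -6; S⁻¹ = [[-1/3, -1/3], [-5/6, -1/3]].
det A = 7, so A⁻¹ = [[-2/7, -3/7], [1/7, -2/7]].
S⁻¹R = [[-4, -1], [6, -9]].
P = (S⁻¹R)A⁻¹ = [[1, 2], [-3, 0]].

P = [[1, 2], [-3, 0]]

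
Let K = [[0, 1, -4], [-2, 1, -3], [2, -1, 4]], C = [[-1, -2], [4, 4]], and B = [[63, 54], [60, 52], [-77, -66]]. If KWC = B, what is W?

W = [[-1, -2], [-3, -2], [-3, -5]]

W = K⁻¹BC⁻¹ (apply K⁻¹ on the left and C⁻¹ on the right).
K has determinant 2; K⁻¹ = [[1/2, 0, 1/2], [1, 4, 4], [0, 1, 1]].
det C = 4; the adjugate gives C⁻¹ = [[1, 1/2], [-1, -1/4]].
K⁻¹B = [[-7, -6], [-5, -2], [-17, -14]].
W = (K⁻¹B)C⁻¹ = [[-1, -2], [-3, -2], [-3, -5]].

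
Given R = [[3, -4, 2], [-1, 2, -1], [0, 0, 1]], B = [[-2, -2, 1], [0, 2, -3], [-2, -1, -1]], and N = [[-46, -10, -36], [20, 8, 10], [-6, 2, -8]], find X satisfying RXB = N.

X = R⁻¹NB⁻¹ (apply R⁻¹ on the left and B⁻¹ on the right).
det R = 2; the adjugate gives R⁻¹ = [[1, 2, 0], [1/2, 3/2, 1/2], [0, 0, 1]].
det B = 2; the adjugate gives B⁻¹ = [[-5/2, -3/2, 2], [3, 2, -3], [2, 1, -2]].
R⁻¹N = [[-6, 6, -16], [4, 8, -7], [-6, 2, -8]].
X = (R⁻¹N)B⁻¹ = [[1, 5, 2], [0, 3, -2], [5, 5, -2]].

X = [[1, 5, 2], [0, 3, -2], [5, 5, -2]]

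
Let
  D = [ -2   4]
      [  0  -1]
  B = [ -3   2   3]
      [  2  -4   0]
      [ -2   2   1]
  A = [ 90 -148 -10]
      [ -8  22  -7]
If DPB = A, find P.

P = [[5, -3, 4], [4, 5, -5]]

Isolating P: multiply by D⁻¹ from the left and B⁻¹ from the right, so P = D⁻¹AB⁻¹.
det D = 2; the adjugate gives D⁻¹ = [[-1/2, -2], [0, -1]].
B has determinant -4; B⁻¹ = [[1, -1, -3], [1/2, -3/4, -3/2], [1, -1/2, -2]].
D⁻¹A = [[-29, 30, 19], [8, -22, 7]].
P = (D⁻¹A)B⁻¹ = [[5, -3, 4], [4, 5, -5]].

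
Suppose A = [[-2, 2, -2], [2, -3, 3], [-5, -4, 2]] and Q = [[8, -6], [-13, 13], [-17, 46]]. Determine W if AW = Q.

Since A multiplies W on the left, W = A⁻¹Q.
A has determinant -4; A⁻¹ = [[-3/2, -1, 0], [19/4, 7/2, -1/2], [23/4, 9/2, -1/2]].
W = A⁻¹Q = [[-3/2, -1, 0], [19/4, 7/2, -1/2], [23/4, 9/2, -1/2]] · [[8, -6], [-13, 13], [-17, 46]] = [[1, -4], [1, -6], [-4, 1]].

W = [[1, -4], [1, -6], [-4, 1]]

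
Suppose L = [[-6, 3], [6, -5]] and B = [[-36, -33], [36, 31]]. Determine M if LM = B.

Since L multiplies M on the left, M = L⁻¹B.
det L = 12; the adjugate gives L⁻¹ = [[-5/12, -1/4], [-1/2, -1/2]].
M = L⁻¹B = [[-5/12, -1/4], [-1/2, -1/2]] · [[-36, -33], [36, 31]] = [[6, 6], [0, 1]].

M = [[6, 6], [0, 1]]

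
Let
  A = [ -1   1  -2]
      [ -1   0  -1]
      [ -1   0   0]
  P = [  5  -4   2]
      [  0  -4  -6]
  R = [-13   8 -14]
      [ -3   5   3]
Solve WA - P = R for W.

W = [[4, 4, 0], [1, 1, 1]]

WA = R + P = [[-8, 4, -12], [-3, 1, -3]].
A is on the right of W, so right-multiply by A⁻¹: W = (R + P)A⁻¹.
det A = 1, so A⁻¹ = [[0, 0, -1], [1, -2, 1], [0, -1, 1]].
W = (R + P)A⁻¹ = [[4, 4, 0], [1, 1, 1]].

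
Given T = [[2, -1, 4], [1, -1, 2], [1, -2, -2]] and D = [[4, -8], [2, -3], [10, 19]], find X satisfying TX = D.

Since T multiplies X on the left, X = T⁻¹D.
T has determinant 4; T⁻¹ = [[3/2, -5/2, 1/2], [1, -2, 0], [-1/4, 3/4, -1/4]].
X = T⁻¹D = [[3/2, -5/2, 1/2], [1, -2, 0], [-1/4, 3/4, -1/4]] · [[4, -8], [2, -3], [10, 19]] = [[6, 5], [0, -2], [-2, -5]].

X = [[6, 5], [0, -2], [-2, -5]]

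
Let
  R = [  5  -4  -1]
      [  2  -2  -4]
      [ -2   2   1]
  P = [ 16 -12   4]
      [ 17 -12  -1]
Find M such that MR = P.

M = [[4, -2, 0], [5, 0, 4]]

Right-multiplying both sides by R⁻¹ gives M = PR⁻¹.
det R = 6; the adjugate gives R⁻¹ = [[1, 1/3, 7/3], [1, 1/2, 3], [0, -1/3, -1/3]].
M = PR⁻¹ = [[16, -12, 4], [17, -12, -1]] · [[1, 1/3, 7/3], [1, 1/2, 3], [0, -1/3, -1/3]] = [[4, -2, 0], [5, 0, 4]].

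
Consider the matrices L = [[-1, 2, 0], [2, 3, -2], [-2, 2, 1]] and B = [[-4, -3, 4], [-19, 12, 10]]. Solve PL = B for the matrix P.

P = [[-2, -1, 2], [3, -2, 6]]

Since L sits to the right of P, P = BL⁻¹.
det L = -3, so L⁻¹ = [[-7/3, 2/3, 4/3], [-2/3, 1/3, 2/3], [-10/3, 2/3, 7/3]].
P = BL⁻¹ = [[-4, -3, 4], [-19, 12, 10]] · [[-7/3, 2/3, 4/3], [-2/3, 1/3, 2/3], [-10/3, 2/3, 7/3]] = [[-2, -1, 2], [3, -2, 6]].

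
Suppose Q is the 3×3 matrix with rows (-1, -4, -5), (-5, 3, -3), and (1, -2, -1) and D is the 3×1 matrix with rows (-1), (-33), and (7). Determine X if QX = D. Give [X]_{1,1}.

0

Q is on the left of X, so left-multiply by Q⁻¹: X = Q⁻¹D.
Q has determinant 6; Q⁻¹ = [[-3/2, 1, 9/2], [-4/3, 1, 11/3], [7/6, -1, -23/6]].
X = Q⁻¹D = [[-3/2, 1, 9/2], [-4/3, 1, 11/3], [7/6, -1, -23/6]] · [[-1], [-33], [7]] = [[0], [-6], [5]].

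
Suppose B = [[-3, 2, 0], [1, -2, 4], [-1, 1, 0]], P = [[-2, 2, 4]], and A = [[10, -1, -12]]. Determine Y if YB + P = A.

Y = [[-5, -4, -1]]

YB = A − P = [[12, -3, -16]].
Right-multiplying both sides by B⁻¹ gives Y = (A − P)B⁻¹.
det B = 4, so B⁻¹ = [[-1, 0, 2], [-1, 0, 3], [-1/4, 1/4, 1]].
Y = (A − P)B⁻¹ = [[-5, -4, -1]].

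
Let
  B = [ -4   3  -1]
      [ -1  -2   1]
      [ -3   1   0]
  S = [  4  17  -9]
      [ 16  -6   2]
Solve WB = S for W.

Right-multiplying both sides by B⁻¹ gives W = SB⁻¹.
det B = 2; the adjugate gives B⁻¹ = [[-1/2, -1/2, 1/2], [-3/2, -3/2, 5/2], [-7/2, -5/2, 11/2]].
W = SB⁻¹ = [[4, 17, -9], [16, -6, 2]] · [[-1/2, -1/2, 1/2], [-3/2, -3/2, 5/2], [-7/2, -5/2, 11/2]] = [[4, -5, -5], [-6, -4, 4]].

W = [[4, -5, -5], [-6, -4, 4]]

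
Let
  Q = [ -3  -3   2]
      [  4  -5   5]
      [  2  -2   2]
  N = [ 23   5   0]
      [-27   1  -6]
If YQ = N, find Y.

Right-multiplying both sides by Q⁻¹ gives Y = NQ⁻¹.
det Q = -2; the adjugate gives Q⁻¹ = [[0, -1, 5/2], [-1, 5, -23/2], [-1, 6, -27/2]].
Y = NQ⁻¹ = [[23, 5, 0], [-27, 1, -6]] · [[0, -1, 5/2], [-1, 5, -23/2], [-1, 6, -27/2]] = [[-5, 2, 0], [5, -4, 2]].

Y = [[-5, 2, 0], [5, -4, 2]]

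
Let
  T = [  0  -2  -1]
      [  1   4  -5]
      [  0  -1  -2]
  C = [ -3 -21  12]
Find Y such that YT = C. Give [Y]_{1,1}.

5

Since T sits to the right of Y, Y = CT⁻¹.
det T = -3; the adjugate gives T⁻¹ = [[13/3, 1, -14/3], [-2/3, 0, 1/3], [1/3, 0, -2/3]].
Y = CT⁻¹ = [[-3, -21, 12]] · [[13/3, 1, -14/3], [-2/3, 0, 1/3], [1/3, 0, -2/3]] = [[5, -3, -1]].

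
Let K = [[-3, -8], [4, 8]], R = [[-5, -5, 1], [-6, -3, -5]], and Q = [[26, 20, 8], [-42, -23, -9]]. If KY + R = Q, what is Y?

Y = [[-5, 5, 3], [-2, -5, -2]]

KY = Q − R = [[31, 25, 7], [-36, -20, -4]].
K is on the left of Y, so left-multiply by K⁻¹: Y = K⁻¹(Q − R).
det K = 8, so K⁻¹ = [[1, 1], [-1/2, -3/8]].
Y = K⁻¹(Q − R) = [[-5, 5, 3], [-2, -5, -2]].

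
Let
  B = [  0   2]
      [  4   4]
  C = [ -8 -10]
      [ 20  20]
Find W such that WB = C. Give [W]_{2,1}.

0

B is on the right of W, so right-multiply by B⁻¹: W = CB⁻¹.
det B = -8; the adjugate gives B⁻¹ = [[-1/2, 1/4], [1/2, 0]].
W = CB⁻¹ = [[-8, -10], [20, 20]] · [[-1/2, 1/4], [1/2, 0]] = [[-1, -2], [0, 5]].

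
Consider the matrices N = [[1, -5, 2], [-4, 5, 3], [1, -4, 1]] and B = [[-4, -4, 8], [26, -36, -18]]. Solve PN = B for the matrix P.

Since N sits to the right of P, P = BN⁻¹.
det N = 4; the adjugate gives N⁻¹ = [[17/4, -3/4, -25/4], [7/4, -1/4, -11/4], [11/4, -1/4, -15/4]].
P = BN⁻¹ = [[-4, -4, 8], [26, -36, -18]] · [[17/4, -3/4, -25/4], [7/4, -1/4, -11/4], [11/4, -1/4, -15/4]] = [[-2, 2, 6], [-2, -6, 4]].

P = [[-2, 2, 6], [-2, -6, 4]]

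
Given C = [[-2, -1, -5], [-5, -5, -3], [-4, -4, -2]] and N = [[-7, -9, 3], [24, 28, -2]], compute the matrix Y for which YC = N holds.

Since C sits to the right of Y, Y = NC⁻¹.
det C = 2, so C⁻¹ = [[-1, 9, -11], [1, -8, 19/2], [0, -2, 5/2]].
Y = NC⁻¹ = [[-7, -9, 3], [24, 28, -2]] · [[-1, 9, -11], [1, -8, 19/2], [0, -2, 5/2]] = [[-2, 3, -1], [4, -4, -3]].

Y = [[-2, 3, -1], [4, -4, -3]]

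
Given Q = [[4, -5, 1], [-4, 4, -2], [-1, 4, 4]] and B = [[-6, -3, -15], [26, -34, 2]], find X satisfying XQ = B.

Right-multiplying both sides by Q⁻¹ gives X = BQ⁻¹.
det Q = -6; the adjugate gives Q⁻¹ = [[-4, -4, -1], [-3, -17/6, -2/3], [2, 11/6, 2/3]].
X = BQ⁻¹ = [[-6, -3, -15], [26, -34, 2]] · [[-4, -4, -1], [-3, -17/6, -2/3], [2, 11/6, 2/3]] = [[3, 5, -2], [2, -4, -2]].

X = [[3, 5, -2], [2, -4, -2]]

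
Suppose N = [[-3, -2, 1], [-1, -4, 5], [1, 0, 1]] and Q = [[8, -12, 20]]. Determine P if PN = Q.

N is on the right of P, so right-multiply by N⁻¹: P = QN⁻¹.
det N = 4, so N⁻¹ = [[-1, 1/2, -3/2], [3/2, -1, 7/2], [1, -1/2, 5/2]].
P = QN⁻¹ = [[8, -12, 20]] · [[-1, 1/2, -3/2], [3/2, -1, 7/2], [1, -1/2, 5/2]] = [[-6, 6, -4]].

P = [[-6, 6, -4]]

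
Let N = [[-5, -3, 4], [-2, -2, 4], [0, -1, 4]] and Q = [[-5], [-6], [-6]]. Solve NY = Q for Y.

Y = [[-1], [2], [-1]]

Since N multiplies Y on the left, Y = N⁻¹Q.
det N = 4; the adjugate gives N⁻¹ = [[-1, 2, -1], [2, -5, 3], [1/2, -5/4, 1]].
Y = N⁻¹Q = [[-1, 2, -1], [2, -5, 3], [1/2, -5/4, 1]] · [[-5], [-6], [-6]] = [[-1], [2], [-1]].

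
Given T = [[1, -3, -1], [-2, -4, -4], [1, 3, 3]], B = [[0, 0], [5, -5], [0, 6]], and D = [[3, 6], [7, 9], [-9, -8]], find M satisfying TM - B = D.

M = [[0, -2], [0, -4], [-3, 4]]

TM = D + B = [[3, 6], [12, 4], [-9, -2]].
T is on the left of M, so left-multiply by T⁻¹: M = T⁻¹(D + B).
det T = -4, so T⁻¹ = [[0, -3/2, -2], [-1/2, -1, -3/2], [1/2, 3/2, 5/2]].
M = T⁻¹(D + B) = [[0, -2], [0, -4], [-3, 4]].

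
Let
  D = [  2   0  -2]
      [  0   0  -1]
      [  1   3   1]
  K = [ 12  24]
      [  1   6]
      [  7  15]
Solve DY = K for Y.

Y = [[5, 6], [1, 5], [-1, -6]]

Since D multiplies Y on the left, Y = D⁻¹K.
det D = 6, so D⁻¹ = [[1/2, -1, 0], [-1/6, 2/3, 1/3], [0, -1, 0]].
Y = D⁻¹K = [[1/2, -1, 0], [-1/6, 2/3, 1/3], [0, -1, 0]] · [[12, 24], [1, 6], [7, 15]] = [[5, 6], [1, 5], [-1, -6]].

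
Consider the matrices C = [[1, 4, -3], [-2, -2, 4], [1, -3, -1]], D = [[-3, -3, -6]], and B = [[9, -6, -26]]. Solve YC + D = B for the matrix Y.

Y = [[-1, -5, 3]]

YC = B − D = [[12, -3, -20]].
Right-multiplying both sides by C⁻¹ gives Y = (B − D)C⁻¹.
det C = -2; the adjugate gives C⁻¹ = [[-7, -13/2, -5], [-1, -1, -1], [-4, -7/2, -3]].
Y = (B − D)C⁻¹ = [[-1, -5, 3]].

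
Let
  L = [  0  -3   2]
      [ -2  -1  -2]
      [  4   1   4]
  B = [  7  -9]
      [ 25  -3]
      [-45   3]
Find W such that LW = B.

Left-multiplying both sides by L⁻¹ gives W = L⁻¹B.
det L = 4, so L⁻¹ = [[-1/2, 7/2, 2], [0, -2, -1], [1/2, -3, -3/2]].
W = L⁻¹B = [[-1/2, 7/2, 2], [0, -2, -1], [1/2, -3, -3/2]] · [[7, -9], [25, -3], [-45, 3]] = [[-6, 0], [-5, 3], [-4, 0]].

W = [[-6, 0], [-5, 3], [-4, 0]]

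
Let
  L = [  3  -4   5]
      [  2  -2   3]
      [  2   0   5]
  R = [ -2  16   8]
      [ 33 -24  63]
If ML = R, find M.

Right-multiplying both sides by L⁻¹ gives M = RL⁻¹.
det L = 6, so L⁻¹ = [[-5/3, 10/3, -1/3], [-2/3, 5/6, 1/6], [2/3, -4/3, 1/3]].
M = RL⁻¹ = [[-2, 16, 8], [33, -24, 63]] · [[-5/3, 10/3, -1/3], [-2/3, 5/6, 1/6], [2/3, -4/3, 1/3]] = [[-2, -4, 6], [3, 6, 6]].

M = [[-2, -4, 6], [3, 6, 6]]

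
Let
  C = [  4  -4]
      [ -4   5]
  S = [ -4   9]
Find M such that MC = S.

M = [[4, 5]]

Right-multiplying both sides by C⁻¹ gives M = SC⁻¹.
det C = 4; the adjugate gives C⁻¹ = [[5/4, 1], [1, 1]].
M = SC⁻¹ = [[-4, 9]] · [[5/4, 1], [1, 1]] = [[4, 5]].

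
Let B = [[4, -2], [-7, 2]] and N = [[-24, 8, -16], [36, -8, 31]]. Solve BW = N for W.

B is on the left of W, so left-multiply by B⁻¹: W = B⁻¹N.
det B = -6, so B⁻¹ = [[-1/3, -1/3], [-7/6, -2/3]].
W = B⁻¹N = [[-1/3, -1/3], [-7/6, -2/3]] · [[-24, 8, -16], [36, -8, 31]] = [[-4, 0, -5], [4, -4, -2]].

W = [[-4, 0, -5], [4, -4, -2]]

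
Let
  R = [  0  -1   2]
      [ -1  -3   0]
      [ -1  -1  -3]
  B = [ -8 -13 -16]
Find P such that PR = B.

P = [[1, 2, 6]]

Since R sits to the right of P, P = BR⁻¹.
R has determinant -1; R⁻¹ = [[-9, 5, -6], [3, -2, 2], [2, -1, 1]].
P = BR⁻¹ = [[-8, -13, -16]] · [[-9, 5, -6], [3, -2, 2], [2, -1, 1]] = [[1, 2, 6]].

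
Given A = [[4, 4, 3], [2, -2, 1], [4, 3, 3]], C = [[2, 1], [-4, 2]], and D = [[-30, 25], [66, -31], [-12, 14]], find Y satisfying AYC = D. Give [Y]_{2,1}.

Isolating Y: multiply by A⁻¹ from the left and C⁻¹ from the right, so Y = A⁻¹DC⁻¹.
A has determinant -2; A⁻¹ = [[9/2, 3/2, -5], [1, 0, -1], [-7, -2, 8]].
det C = 8, so C⁻¹ = [[1/4, -1/8], [1/2, 1/4]].
A⁻¹D = [[24, -4], [-18, 11], [-18, -1]].
Y = (A⁻¹D)C⁻¹ = [[4, -4], [1, 5], [-5, 2]].

1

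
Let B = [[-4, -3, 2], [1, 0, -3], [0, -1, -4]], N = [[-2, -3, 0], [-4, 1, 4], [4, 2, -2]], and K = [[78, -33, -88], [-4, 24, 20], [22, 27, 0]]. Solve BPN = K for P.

P = B⁻¹KN⁻¹ (apply B⁻¹ on the left and N⁻¹ on the right).
B has determinant -2; B⁻¹ = [[3/2, 7, -9/2], [-2, -8, 5], [1/2, 2, -3/2]].
det N = -4; the adjugate gives N⁻¹ = [[5/2, 3/2, 3], [-2, -1, -2], [3, 2, 7/2]].
B⁻¹K = [[-10, -3, 8], [-14, 9, 16], [-2, -9, -4]].
P = (B⁻¹K)N⁻¹ = [[5, 4, 4], [-5, 2, -4], [1, -2, -2]].

P = [[5, 4, 4], [-5, 2, -4], [1, -2, -2]]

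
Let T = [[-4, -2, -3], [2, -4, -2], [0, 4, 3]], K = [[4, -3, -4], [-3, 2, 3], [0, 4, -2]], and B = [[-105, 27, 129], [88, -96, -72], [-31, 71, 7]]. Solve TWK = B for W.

W = [[5, -5, 0], [-1, -2, 0], [-1, 3, 4]]

Isolating W: multiply by T⁻¹ from the left and K⁻¹ from the right, so W = T⁻¹BK⁻¹.
det T = 4; the adjugate gives T⁻¹ = [[-1, -3/2, -2], [-3/2, -3, -7/2], [2, 4, 5]].
det K = 2, so K⁻¹ = [[-8, -11, -1/2], [-3, -4, 0], [-6, -8, -1/2]].
T⁻¹B = [[35, -25, -35], [2, -1, -2], [-13, 25, 5]].
W = (T⁻¹B)K⁻¹ = [[5, -5, 0], [-1, -2, 0], [-1, 3, 4]].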